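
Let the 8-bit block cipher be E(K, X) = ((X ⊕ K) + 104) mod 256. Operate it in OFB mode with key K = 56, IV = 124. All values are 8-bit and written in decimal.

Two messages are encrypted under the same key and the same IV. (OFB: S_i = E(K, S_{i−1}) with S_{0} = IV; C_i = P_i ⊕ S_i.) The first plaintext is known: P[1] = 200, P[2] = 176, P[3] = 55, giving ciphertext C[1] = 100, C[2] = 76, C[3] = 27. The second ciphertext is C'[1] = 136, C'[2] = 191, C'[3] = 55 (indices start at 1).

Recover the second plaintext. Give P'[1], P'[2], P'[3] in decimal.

In OFB with a reused IV, both messages share the same keystream S_i, so C_i ⊕ C'_i = P_i ⊕ P'_i and thus P'_i = P_i ⊕ C_i ⊕ C'_i.
P'[1]: 200 ⊕ 100 ⊕ 136 = 36.
P'[2]: 176 ⊕ 76 ⊕ 191 = 67.
P'[3]: 55 ⊕ 27 ⊕ 55 = 27.

P'[1] = 36, P'[2] = 67, P'[3] = 27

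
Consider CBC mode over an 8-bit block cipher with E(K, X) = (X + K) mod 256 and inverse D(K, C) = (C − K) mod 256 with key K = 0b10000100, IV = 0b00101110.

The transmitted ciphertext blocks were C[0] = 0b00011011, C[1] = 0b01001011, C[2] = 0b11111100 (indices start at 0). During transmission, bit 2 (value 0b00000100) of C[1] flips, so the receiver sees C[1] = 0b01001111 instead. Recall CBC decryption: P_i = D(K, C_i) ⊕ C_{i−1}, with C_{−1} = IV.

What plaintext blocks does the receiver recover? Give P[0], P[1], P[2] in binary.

Only C[1] changed, to 0b01001111. In CBC, a change in C_i garbles P_i and flips the same bit in P_{i+1}. Decrypting the received ciphertext:
P[0]: D(K, 0b00011011) = 0b10010111; 0b10010111 ⊕ 0b00101110 = 0b10111001.
P[1]: D(K, 0b01001111) = 0b11001011; 0b11001011 ⊕ 0b00011011 = 0b11010000.
P[2]: D(K, 0b11111100) = 0b01111000; 0b01111000 ⊕ 0b01001111 = 0b00110111.
Blocks that differ from the original plaintext: P[1], P[2].

P[0] = 0b10111001, P[1] = 0b11010000, P[2] = 0b00110111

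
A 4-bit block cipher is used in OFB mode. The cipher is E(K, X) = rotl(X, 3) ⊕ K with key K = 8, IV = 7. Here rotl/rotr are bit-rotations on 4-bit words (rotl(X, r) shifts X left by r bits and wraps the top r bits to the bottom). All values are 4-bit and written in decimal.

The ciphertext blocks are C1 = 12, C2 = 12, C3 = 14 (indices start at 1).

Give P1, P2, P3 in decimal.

P1 = 15, P2 = 13, P3 = 14

OFB decryption: S_i = E(K, S_{i−1}) with S_{0} = IV; P_i = C_i ⊕ S_i.
P1: S = E(K, 7) = 3; 12 ⊕ 3 = 15.
P2: S = E(K, 3) = 1; 12 ⊕ 1 = 13.
P3: S = E(K, 1) = 0; 14 ⊕ 0 = 14.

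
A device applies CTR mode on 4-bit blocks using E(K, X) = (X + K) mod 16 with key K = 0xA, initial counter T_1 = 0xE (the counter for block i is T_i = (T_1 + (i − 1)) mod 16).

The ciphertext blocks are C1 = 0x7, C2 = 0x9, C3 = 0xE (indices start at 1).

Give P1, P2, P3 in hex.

P1 = 0xF, P2 = 0x0, P3 = 0x4

CTR decryption: S_i = E(K, T_i) where T_i is the counter for block i; P_i = C_i ⊕ S_i.
P1: T = 0xE, S = E(K, T) = 0x8; 0x7 ⊕ 0x8 = 0xF.
P2: T = 0xF, S = E(K, T) = 0x9; 0x9 ⊕ 0x9 = 0x0.
P3: T = 0x0, S = E(K, T) = 0xA; 0xE ⊕ 0xA = 0x4.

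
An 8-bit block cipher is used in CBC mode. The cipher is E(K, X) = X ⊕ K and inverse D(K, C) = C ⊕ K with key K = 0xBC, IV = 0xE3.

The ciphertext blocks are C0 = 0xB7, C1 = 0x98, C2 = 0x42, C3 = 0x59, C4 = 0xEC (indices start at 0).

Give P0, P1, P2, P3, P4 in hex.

CBC decryption: P_i = D(K, C_i) ⊕ C_{i−1}, with C_{−1} = IV.
P0: D(K, 0xB7) = 0x0B; 0x0B ⊕ 0xE3 = 0xE8.
P1: D(K, 0x98) = 0x24; 0x24 ⊕ 0xB7 = 0x93.
P2: D(K, 0x42) = 0xFE; 0xFE ⊕ 0x98 = 0x66.
P3: D(K, 0x59) = 0xE5; 0xE5 ⊕ 0x42 = 0xA7.
P4: D(K, 0xEC) = 0x50; 0x50 ⊕ 0x59 = 0x09.

P0 = 0xE8, P1 = 0x93, P2 = 0x66, P3 = 0xA7, P4 = 0x09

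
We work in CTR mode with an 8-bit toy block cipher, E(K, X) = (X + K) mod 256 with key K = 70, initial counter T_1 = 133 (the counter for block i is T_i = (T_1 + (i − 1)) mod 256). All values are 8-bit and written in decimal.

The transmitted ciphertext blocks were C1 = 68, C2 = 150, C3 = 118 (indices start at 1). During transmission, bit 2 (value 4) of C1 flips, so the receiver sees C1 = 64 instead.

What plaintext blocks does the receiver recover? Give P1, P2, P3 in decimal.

P1 = 139, P2 = 90, P3 = 187

CTR decryption: S_i = E(K, T_i) where T_i is the counter for block i; P_i = C_i ⊕ S_i.
Only C1 changed, to 64. In CTR, a change in C_i flips the same bit in P_i only; the keystream is unaffected. Decrypting the received ciphertext:
P1: T = 133, S = E(K, T) = 203; 64 ⊕ 203 = 139.
P2: T = 134, S = E(K, T) = 204; 150 ⊕ 204 = 90.
P3: T = 135, S = E(K, T) = 205; 118 ⊕ 205 = 187.
Blocks that differ from the original plaintext: P1.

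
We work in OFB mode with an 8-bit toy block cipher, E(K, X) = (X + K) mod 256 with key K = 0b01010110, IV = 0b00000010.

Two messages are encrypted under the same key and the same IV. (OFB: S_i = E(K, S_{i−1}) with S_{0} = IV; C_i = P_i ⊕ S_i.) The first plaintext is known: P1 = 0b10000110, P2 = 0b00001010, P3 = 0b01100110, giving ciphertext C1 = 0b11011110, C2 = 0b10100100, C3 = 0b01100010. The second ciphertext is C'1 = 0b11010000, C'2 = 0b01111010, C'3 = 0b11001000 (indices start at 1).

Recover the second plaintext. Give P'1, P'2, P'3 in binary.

In OFB with a reused IV, both messages share the same keystream S_i, so C_i ⊕ C'_i = P_i ⊕ P'_i and thus P'_i = P_i ⊕ C_i ⊕ C'_i.
P'1: 0b10000110 ⊕ 0b11011110 ⊕ 0b11010000 = 0b10001000.
P'2: 0b00001010 ⊕ 0b10100100 ⊕ 0b01111010 = 0b11010100.
P'3: 0b01100110 ⊕ 0b01100010 ⊕ 0b11001000 = 0b11001100.

P'1 = 0b10001000, P'2 = 0b11010100, P'3 = 0b11001100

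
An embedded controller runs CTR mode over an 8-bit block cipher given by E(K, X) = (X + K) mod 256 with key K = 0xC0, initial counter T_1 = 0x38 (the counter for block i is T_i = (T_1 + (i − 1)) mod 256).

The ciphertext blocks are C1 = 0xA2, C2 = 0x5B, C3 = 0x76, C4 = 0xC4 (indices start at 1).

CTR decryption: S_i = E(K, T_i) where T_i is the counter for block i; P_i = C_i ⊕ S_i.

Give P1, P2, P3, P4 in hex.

P1: T = 0x38, S = E(K, T) = 0xF8; 0xA2 ⊕ 0xF8 = 0x5A.
P2: T = 0x39, S = E(K, T) = 0xF9; 0x5B ⊕ 0xF9 = 0xA2.
P3: T = 0x3A, S = E(K, T) = 0xFA; 0x76 ⊕ 0xFA = 0x8C.
P4: T = 0x3B, S = E(K, T) = 0xFB; 0xC4 ⊕ 0xFB = 0x3F.

P1 = 0x5A, P2 = 0xA2, P3 = 0x8C, P4 = 0x3F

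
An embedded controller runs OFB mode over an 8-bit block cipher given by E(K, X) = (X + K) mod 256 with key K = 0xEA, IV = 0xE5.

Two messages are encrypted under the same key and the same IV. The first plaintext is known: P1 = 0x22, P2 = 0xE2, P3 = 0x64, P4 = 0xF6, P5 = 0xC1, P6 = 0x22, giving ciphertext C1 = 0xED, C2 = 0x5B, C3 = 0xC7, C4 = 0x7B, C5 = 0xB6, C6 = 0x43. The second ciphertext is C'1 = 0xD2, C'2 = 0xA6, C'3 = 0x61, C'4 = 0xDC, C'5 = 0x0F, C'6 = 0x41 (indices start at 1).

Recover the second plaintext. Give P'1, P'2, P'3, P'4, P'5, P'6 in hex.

P'1 = 0x1D, P'2 = 0x1F, P'3 = 0xC2, P'4 = 0x51, P'5 = 0x78, P'6 = 0x20

In OFB with a reused IV, both messages share the same keystream S_i, so C_i ⊕ C'_i = P_i ⊕ P'_i and thus P'_i = P_i ⊕ C_i ⊕ C'_i.
P'1: 0x22 ⊕ 0xED ⊕ 0xD2 = 0x1D.
P'2: 0xE2 ⊕ 0x5B ⊕ 0xA6 = 0x1F.
P'3: 0x64 ⊕ 0xC7 ⊕ 0x61 = 0xC2.
P'4: 0xF6 ⊕ 0x7B ⊕ 0xDC = 0x51.
P'5: 0xC1 ⊕ 0xB6 ⊕ 0x0F = 0x78.
P'6: 0x22 ⊕ 0x43 ⊕ 0x41 = 0x20.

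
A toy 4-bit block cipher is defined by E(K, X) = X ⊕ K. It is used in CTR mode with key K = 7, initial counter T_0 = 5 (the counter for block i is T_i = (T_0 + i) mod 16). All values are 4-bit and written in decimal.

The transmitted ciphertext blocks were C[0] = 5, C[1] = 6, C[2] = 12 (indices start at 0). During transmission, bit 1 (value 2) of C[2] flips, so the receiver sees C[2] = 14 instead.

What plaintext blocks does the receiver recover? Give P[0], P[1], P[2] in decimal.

CTR decryption: S_i = E(K, T_i) where T_i is the counter for block i; P_i = C_i ⊕ S_i.
Only C[2] changed, to 14. In CTR, a change in C_i flips the same bit in P_i only; the keystream is unaffected. Decrypting the received ciphertext:
P[0]: T = 5, S = E(K, T) = 2; 5 ⊕ 2 = 7.
P[1]: T = 6, S = E(K, T) = 1; 6 ⊕ 1 = 7.
P[2]: T = 7, S = E(K, T) = 0; 14 ⊕ 0 = 14.
Blocks that differ from the original plaintext: P[2].

P[0] = 7, P[1] = 7, P[2] = 14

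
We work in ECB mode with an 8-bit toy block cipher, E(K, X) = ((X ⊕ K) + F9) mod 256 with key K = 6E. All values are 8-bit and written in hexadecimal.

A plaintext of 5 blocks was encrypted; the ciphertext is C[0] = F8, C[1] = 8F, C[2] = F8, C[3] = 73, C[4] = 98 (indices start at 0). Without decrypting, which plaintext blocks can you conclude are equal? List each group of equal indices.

P[0] = P[2]

ECB encrypts each block independently with the same key, so equal ciphertext blocks imply equal plaintext blocks.
C[0] = C[2] = F8, so P[0] = P[2].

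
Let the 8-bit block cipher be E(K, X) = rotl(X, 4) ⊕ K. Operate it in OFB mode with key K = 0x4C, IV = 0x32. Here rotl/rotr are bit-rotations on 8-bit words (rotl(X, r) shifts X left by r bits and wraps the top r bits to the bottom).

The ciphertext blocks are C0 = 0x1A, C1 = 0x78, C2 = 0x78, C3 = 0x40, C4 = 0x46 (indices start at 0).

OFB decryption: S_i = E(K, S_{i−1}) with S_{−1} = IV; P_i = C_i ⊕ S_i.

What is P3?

P3 = 0x72

P0: S = E(K, 0x32) = 0x6F; 0x1A ⊕ 0x6F = 0x75.
P1: S = E(K, 0x6F) = 0xBA; 0x78 ⊕ 0xBA = 0xC2.
P2: S = E(K, 0xBA) = 0xE7; 0x78 ⊕ 0xE7 = 0x9F.
P3: S = E(K, 0xE7) = 0x32; 0x40 ⊕ 0x32 = 0x72.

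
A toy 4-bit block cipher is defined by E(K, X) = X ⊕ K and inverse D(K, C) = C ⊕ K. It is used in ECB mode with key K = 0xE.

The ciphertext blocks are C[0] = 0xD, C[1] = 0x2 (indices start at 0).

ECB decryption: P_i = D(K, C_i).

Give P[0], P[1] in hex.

P[0] = 0x3, P[1] = 0xC

P[0]: D(K, 0xD) = 0x3.
P[1]: D(K, 0x2) = 0xC.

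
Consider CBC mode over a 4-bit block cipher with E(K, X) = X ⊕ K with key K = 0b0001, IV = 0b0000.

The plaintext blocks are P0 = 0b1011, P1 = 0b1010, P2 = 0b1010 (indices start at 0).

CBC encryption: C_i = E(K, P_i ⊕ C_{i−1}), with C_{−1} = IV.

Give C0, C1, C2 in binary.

C0: P0 ⊕ 0b0000 = 0b1011; E(K, 0b1011) = 0b1010.
C1: P1 ⊕ 0b1010 = 0b0000; E(K, 0b0000) = 0b0001.
C2: P2 ⊕ 0b0001 = 0b1011; E(K, 0b1011) = 0b1010.

C0 = 0b1010, C1 = 0b0001, C2 = 0b1010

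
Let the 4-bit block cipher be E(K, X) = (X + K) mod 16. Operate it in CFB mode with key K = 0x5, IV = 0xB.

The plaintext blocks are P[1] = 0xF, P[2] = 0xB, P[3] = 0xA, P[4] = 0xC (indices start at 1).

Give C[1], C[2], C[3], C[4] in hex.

CFB encryption: C_i = P_i ⊕ E(K, C_{i−1}), with C_{0} = IV.
C[1]: E(K, 0xB) = 0x0; 0xF ⊕ 0x0 = 0xF.
C[2]: E(K, 0xF) = 0x4; 0xB ⊕ 0x4 = 0xF.
C[3]: E(K, 0xF) = 0x4; 0xA ⊕ 0x4 = 0xE.
C[4]: E(K, 0xE) = 0x3; 0xC ⊕ 0x3 = 0xF.

C[1] = 0xF, C[2] = 0xF, C[3] = 0xE, C[4] = 0xF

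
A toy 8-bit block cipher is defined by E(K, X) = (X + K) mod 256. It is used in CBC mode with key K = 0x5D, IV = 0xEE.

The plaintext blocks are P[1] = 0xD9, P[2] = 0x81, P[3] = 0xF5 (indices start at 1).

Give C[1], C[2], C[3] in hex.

CBC encryption: C_i = E(K, P_i ⊕ C_{i−1}), with C_{0} = IV.
C[1]: P[1] ⊕ 0xEE = 0x37; E(K, 0x37) = 0x94.
C[2]: P[2] ⊕ 0x94 = 0x15; E(K, 0x15) = 0x72.
C[3]: P[3] ⊕ 0x72 = 0x87; E(K, 0x87) = 0xE4.

C[1] = 0x94, C[2] = 0x72, C[3] = 0xE4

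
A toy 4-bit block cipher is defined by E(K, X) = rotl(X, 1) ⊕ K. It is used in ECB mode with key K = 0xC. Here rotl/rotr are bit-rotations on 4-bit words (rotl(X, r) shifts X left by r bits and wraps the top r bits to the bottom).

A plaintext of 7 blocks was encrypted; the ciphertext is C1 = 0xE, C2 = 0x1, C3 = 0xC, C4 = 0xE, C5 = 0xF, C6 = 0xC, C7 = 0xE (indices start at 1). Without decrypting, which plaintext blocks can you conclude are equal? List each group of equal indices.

P1 = P4 = P7; P3 = P6

ECB encrypts each block independently with the same key, so equal ciphertext blocks imply equal plaintext blocks.
C1 = C4 = C7 = 0xE, so P1 = P4 = P7.
C3 = C6 = 0xC, so P3 = P6.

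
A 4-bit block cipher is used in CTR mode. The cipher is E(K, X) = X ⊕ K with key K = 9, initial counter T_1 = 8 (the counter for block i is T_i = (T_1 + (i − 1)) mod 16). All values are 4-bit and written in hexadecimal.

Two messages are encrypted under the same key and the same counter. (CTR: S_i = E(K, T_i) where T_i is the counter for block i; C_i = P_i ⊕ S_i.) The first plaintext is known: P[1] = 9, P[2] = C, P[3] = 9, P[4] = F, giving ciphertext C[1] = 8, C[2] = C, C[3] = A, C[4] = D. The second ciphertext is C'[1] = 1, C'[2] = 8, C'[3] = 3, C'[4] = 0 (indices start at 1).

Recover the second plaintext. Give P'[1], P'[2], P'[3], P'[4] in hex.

In CTR with a reused counter, both messages share the same keystream S_i, so C_i ⊕ C'_i = P_i ⊕ P'_i and thus P'_i = P_i ⊕ C_i ⊕ C'_i.
P'[1]: 9 ⊕ 8 ⊕ 1 = 0.
P'[2]: C ⊕ C ⊕ 8 = 8.
P'[3]: 9 ⊕ A ⊕ 3 = 0.
P'[4]: F ⊕ D ⊕ 0 = 2.

P'[1] = 0, P'[2] = 8, P'[3] = 0, P'[4] = 2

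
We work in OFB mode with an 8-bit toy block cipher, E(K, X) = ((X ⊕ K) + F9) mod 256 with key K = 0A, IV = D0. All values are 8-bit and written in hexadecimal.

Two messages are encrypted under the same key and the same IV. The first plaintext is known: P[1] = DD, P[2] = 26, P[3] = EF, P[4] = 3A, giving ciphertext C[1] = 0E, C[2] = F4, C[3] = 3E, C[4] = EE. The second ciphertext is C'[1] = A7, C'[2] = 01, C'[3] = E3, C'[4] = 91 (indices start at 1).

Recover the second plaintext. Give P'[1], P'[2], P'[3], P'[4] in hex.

In OFB with a reused IV, both messages share the same keystream S_i, so C_i ⊕ C'_i = P_i ⊕ P'_i and thus P'_i = P_i ⊕ C_i ⊕ C'_i.
P'[1]: DD ⊕ 0E ⊕ A7 = 74.
P'[2]: 26 ⊕ F4 ⊕ 01 = D3.
P'[3]: EF ⊕ 3E ⊕ E3 = 32.
P'[4]: 3A ⊕ EE ⊕ 91 = 45.

P'[1] = 74, P'[2] = D3, P'[3] = 32, P'[4] = 45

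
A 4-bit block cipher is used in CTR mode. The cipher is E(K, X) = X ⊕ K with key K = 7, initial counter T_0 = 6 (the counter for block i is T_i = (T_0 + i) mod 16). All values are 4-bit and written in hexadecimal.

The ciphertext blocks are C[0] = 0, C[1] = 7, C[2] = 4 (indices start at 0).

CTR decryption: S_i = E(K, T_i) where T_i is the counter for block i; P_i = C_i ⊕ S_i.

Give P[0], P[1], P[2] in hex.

P[0] = 1, P[1] = 7, P[2] = B

P[0]: T = 6, S = E(K, T) = 1; 0 ⊕ 1 = 1.
P[1]: T = 7, S = E(K, T) = 0; 7 ⊕ 0 = 7.
P[2]: T = 8, S = E(K, T) = F; 4 ⊕ F = B.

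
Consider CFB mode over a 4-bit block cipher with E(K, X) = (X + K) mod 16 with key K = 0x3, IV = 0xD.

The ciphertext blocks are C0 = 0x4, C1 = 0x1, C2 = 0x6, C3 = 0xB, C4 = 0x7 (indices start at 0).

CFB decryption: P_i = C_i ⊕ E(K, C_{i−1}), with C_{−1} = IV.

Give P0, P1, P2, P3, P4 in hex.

P0: E(K, 0xD) = 0x0; 0x4 ⊕ 0x0 = 0x4.
P1: E(K, 0x4) = 0x7; 0x1 ⊕ 0x7 = 0x6.
P2: E(K, 0x1) = 0x4; 0x6 ⊕ 0x4 = 0x2.
P3: E(K, 0x6) = 0x9; 0xB ⊕ 0x9 = 0x2.
P4: E(K, 0xB) = 0xE; 0x7 ⊕ 0xE = 0x9.

P0 = 0x4, P1 = 0x6, P2 = 0x2, P3 = 0x2, P4 = 0x9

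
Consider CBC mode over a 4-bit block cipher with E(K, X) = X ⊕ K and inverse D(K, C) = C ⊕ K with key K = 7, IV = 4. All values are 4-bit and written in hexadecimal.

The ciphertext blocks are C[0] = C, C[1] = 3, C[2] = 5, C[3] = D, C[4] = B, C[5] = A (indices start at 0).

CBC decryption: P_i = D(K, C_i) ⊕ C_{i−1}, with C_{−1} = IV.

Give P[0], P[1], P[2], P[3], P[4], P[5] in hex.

P[0]: D(K, C) = B; B ⊕ 4 = F.
P[1]: D(K, 3) = 4; 4 ⊕ C = 8.
P[2]: D(K, 5) = 2; 2 ⊕ 3 = 1.
P[3]: D(K, D) = A; A ⊕ 5 = F.
P[4]: D(K, B) = C; C ⊕ D = 1.
P[5]: D(K, A) = D; D ⊕ B = 6.

P[0] = F, P[1] = 8, P[2] = 1, P[3] = F, P[4] = 1, P[5] = 6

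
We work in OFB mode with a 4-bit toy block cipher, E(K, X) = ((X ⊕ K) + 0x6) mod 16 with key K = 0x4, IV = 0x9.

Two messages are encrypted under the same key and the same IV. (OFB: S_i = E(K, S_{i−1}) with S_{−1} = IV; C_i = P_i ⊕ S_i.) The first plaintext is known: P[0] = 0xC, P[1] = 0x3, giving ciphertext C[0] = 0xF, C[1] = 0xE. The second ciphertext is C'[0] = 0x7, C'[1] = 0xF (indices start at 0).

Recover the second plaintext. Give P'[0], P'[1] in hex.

P'[0] = 0x4, P'[1] = 0x2

In OFB with a reused IV, both messages share the same keystream S_i, so C_i ⊕ C'_i = P_i ⊕ P'_i and thus P'_i = P_i ⊕ C_i ⊕ C'_i.
P'[0]: 0xC ⊕ 0xF ⊕ 0x7 = 0x4.
P'[1]: 0x3 ⊕ 0xE ⊕ 0xF = 0x2.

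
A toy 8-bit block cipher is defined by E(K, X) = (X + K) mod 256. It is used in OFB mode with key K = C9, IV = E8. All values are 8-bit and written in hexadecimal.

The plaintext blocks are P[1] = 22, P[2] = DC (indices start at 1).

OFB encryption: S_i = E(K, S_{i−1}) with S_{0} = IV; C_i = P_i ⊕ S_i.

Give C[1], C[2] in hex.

C[1]: S = E(K, E8) = B1; 22 ⊕ B1 = 93.
C[2]: S = E(K, B1) = 7A; DC ⊕ 7A = A6.

C[1] = 93, C[2] = A6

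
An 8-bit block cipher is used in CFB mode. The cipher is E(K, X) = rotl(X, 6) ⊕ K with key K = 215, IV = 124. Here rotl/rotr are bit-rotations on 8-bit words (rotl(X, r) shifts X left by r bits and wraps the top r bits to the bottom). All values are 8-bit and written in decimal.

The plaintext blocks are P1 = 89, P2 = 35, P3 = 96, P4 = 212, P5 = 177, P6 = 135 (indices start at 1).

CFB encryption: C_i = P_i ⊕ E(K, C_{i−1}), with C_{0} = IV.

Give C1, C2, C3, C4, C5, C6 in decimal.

C1 = 145, C2 = 144, C3 = 147, C4 = 231, C5 = 159, C6 = 183

C1: E(K, 124) = 200; 89 ⊕ 200 = 145.
C2: E(K, 145) = 179; 35 ⊕ 179 = 144.
C3: E(K, 144) = 243; 96 ⊕ 243 = 147.
C4: E(K, 147) = 51; 212 ⊕ 51 = 231.
C5: E(K, 231) = 46; 177 ⊕ 46 = 159.
C6: E(K, 159) = 48; 135 ⊕ 48 = 183.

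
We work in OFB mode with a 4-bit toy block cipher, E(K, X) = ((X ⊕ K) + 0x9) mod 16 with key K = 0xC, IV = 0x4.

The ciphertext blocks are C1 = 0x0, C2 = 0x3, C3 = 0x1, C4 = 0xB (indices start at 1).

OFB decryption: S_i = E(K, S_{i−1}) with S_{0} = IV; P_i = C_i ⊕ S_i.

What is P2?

P2 = 0x5

P1: S = E(K, 0x4) = 0x1; 0x0 ⊕ 0x1 = 0x1.
P2: S = E(K, 0x1) = 0x6; 0x3 ⊕ 0x6 = 0x5.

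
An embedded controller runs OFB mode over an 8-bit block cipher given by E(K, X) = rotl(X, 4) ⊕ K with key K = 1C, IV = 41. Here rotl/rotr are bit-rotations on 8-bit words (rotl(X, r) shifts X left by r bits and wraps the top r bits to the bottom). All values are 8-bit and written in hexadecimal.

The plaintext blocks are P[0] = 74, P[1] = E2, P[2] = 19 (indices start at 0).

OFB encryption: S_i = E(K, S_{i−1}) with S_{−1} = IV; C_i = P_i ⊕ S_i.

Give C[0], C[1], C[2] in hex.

C[0] = 7C, C[1] = 7E, C[2] = CC

C[0]: S = E(K, 41) = 08; 74 ⊕ 08 = 7C.
C[1]: S = E(K, 08) = 9C; E2 ⊕ 9C = 7E.
C[2]: S = E(K, 9C) = D5; 19 ⊕ D5 = CC.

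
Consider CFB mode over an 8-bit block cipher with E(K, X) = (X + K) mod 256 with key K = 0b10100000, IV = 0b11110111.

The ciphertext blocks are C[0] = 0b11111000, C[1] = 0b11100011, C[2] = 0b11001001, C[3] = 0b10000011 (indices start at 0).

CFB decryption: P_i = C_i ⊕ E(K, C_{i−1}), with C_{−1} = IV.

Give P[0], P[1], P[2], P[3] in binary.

P[0] = 0b01101111, P[1] = 0b01111011, P[2] = 0b01001010, P[3] = 0b11101010

P[0]: E(K, 0b11110111) = 0b10010111; 0b11111000 ⊕ 0b10010111 = 0b01101111.
P[1]: E(K, 0b11111000) = 0b10011000; 0b11100011 ⊕ 0b10011000 = 0b01111011.
P[2]: E(K, 0b11100011) = 0b10000011; 0b11001001 ⊕ 0b10000011 = 0b01001010.
P[3]: E(K, 0b11001001) = 0b01101001; 0b10000011 ⊕ 0b01101001 = 0b11101010.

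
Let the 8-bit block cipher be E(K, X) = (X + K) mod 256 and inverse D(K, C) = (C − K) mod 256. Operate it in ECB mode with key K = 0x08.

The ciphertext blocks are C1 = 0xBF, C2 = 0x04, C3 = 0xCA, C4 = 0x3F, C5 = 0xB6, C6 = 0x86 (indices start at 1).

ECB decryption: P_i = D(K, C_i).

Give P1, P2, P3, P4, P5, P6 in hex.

P1: D(K, 0xBF) = 0xB7.
P2: D(K, 0x04) = 0xFC.
P3: D(K, 0xCA) = 0xC2.
P4: D(K, 0x3F) = 0x37.
P5: D(K, 0xB6) = 0xAE.
P6: D(K, 0x86) = 0x7E.

P1 = 0xB7, P2 = 0xFC, P3 = 0xC2, P4 = 0x37, P5 = 0xAE, P6 = 0x7E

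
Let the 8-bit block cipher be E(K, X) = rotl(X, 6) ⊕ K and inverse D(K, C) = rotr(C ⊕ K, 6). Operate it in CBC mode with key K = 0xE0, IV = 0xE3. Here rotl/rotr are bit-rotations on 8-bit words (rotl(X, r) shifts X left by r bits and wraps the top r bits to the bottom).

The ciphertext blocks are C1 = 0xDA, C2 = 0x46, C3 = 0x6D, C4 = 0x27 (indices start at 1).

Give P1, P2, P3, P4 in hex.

CBC decryption: P_i = D(K, C_i) ⊕ C_{i−1}, with C_{0} = IV.
P1: D(K, 0xDA) = 0xE8; 0xE8 ⊕ 0xE3 = 0x0B.
P2: D(K, 0x46) = 0x9A; 0x9A ⊕ 0xDA = 0x40.
P3: D(K, 0x6D) = 0x36; 0x36 ⊕ 0x46 = 0x70.
P4: D(K, 0x27) = 0x1F; 0x1F ⊕ 0x6D = 0x72.

P1 = 0x0B, P2 = 0x40, P3 = 0x70, P4 = 0x72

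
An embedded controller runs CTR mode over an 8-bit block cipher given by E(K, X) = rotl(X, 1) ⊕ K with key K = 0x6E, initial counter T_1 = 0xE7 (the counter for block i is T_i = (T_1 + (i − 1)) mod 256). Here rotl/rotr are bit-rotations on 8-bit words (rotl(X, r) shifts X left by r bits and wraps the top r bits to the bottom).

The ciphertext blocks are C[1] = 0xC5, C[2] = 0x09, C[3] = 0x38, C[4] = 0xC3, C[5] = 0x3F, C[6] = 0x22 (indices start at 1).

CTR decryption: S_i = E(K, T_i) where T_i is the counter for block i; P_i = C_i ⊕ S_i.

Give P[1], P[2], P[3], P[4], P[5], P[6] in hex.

P[1]: T = 0xE7, S = E(K, T) = 0xA1; 0xC5 ⊕ 0xA1 = 0x64.
P[2]: T = 0xE8, S = E(K, T) = 0xBF; 0x09 ⊕ 0xBF = 0xB6.
P[3]: T = 0xE9, S = E(K, T) = 0xBD; 0x38 ⊕ 0xBD = 0x85.
P[4]: T = 0xEA, S = E(K, T) = 0xBB; 0xC3 ⊕ 0xBB = 0x78.
P[5]: T = 0xEB, S = E(K, T) = 0xB9; 0x3F ⊕ 0xB9 = 0x86.
P[6]: T = 0xEC, S = E(K, T) = 0xB7; 0x22 ⊕ 0xB7 = 0x95.

P[1] = 0x64, P[2] = 0xB6, P[3] = 0x85, P[4] = 0x78, P[5] = 0x86, P[6] = 0x95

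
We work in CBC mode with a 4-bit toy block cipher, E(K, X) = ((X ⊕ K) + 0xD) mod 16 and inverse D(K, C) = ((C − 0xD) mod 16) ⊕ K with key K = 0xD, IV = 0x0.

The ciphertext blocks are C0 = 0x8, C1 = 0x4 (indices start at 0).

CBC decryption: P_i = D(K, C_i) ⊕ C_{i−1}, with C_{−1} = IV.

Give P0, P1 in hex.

P0: D(K, 0x8) = 0x6; 0x6 ⊕ 0x0 = 0x6.
P1: D(K, 0x4) = 0xA; 0xA ⊕ 0x8 = 0x2.

P0 = 0x6, P1 = 0x2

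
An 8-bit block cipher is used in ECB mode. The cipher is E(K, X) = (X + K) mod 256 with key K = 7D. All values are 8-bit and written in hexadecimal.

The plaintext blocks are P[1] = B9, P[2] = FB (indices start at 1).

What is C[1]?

C[1] = 36

ECB encryption: C_i = E(K, P_i).
C[1]: E(K, B9) = 36.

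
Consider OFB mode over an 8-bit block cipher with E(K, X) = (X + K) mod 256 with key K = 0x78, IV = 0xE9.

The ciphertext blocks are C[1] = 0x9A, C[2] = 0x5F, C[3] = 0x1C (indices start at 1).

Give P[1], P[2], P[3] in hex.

OFB decryption: S_i = E(K, S_{i−1}) with S_{0} = IV; P_i = C_i ⊕ S_i.
P[1]: S = E(K, 0xE9) = 0x61; 0x9A ⊕ 0x61 = 0xFB.
P[2]: S = E(K, 0x61) = 0xD9; 0x5F ⊕ 0xD9 = 0x86.
P[3]: S = E(K, 0xD9) = 0x51; 0x1C ⊕ 0x51 = 0x4D.

P[1] = 0xFB, P[2] = 0x86, P[3] = 0x4D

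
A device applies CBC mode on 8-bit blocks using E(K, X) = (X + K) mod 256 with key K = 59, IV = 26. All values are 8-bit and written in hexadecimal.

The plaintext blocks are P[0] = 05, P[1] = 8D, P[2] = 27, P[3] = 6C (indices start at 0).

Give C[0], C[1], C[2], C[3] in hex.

C[0] = 7C, C[1] = 4A, C[2] = C6, C[3] = 03

CBC encryption: C_i = E(K, P_i ⊕ C_{i−1}), with C_{−1} = IV.
C[0]: P[0] ⊕ 26 = 23; E(K, 23) = 7C.
C[1]: P[1] ⊕ 7C = F1; E(K, F1) = 4A.
C[2]: P[2] ⊕ 4A = 6D; E(K, 6D) = C6.
C[3]: P[3] ⊕ C6 = AA; E(K, AA) = 03.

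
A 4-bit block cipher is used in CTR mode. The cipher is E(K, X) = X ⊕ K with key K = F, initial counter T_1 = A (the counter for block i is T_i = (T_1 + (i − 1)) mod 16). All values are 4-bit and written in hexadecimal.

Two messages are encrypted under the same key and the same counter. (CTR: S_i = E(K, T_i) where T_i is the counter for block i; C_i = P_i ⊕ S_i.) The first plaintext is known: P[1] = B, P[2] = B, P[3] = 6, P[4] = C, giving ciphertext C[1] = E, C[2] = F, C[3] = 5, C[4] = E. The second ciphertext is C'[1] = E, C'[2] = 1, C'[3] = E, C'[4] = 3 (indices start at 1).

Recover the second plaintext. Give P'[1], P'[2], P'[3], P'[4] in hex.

P'[1] = B, P'[2] = 5, P'[3] = D, P'[4] = 1

In CTR with a reused counter, both messages share the same keystream S_i, so C_i ⊕ C'_i = P_i ⊕ P'_i and thus P'_i = P_i ⊕ C_i ⊕ C'_i.
P'[1]: B ⊕ E ⊕ E = B.
P'[2]: B ⊕ F ⊕ 1 = 5.
P'[3]: 6 ⊕ 5 ⊕ E = D.
P'[4]: C ⊕ E ⊕ 3 = 1.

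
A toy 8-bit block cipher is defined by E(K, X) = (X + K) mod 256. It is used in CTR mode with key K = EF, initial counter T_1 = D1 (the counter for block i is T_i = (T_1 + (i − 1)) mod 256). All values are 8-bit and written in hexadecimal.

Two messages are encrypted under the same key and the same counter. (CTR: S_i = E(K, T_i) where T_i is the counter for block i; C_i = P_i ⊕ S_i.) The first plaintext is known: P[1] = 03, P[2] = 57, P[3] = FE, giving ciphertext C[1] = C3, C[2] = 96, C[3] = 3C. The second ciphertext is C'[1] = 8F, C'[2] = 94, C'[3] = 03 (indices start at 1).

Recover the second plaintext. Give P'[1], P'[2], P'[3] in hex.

P'[1] = 4F, P'[2] = 55, P'[3] = C1

In CTR with a reused counter, both messages share the same keystream S_i, so C_i ⊕ C'_i = P_i ⊕ P'_i and thus P'_i = P_i ⊕ C_i ⊕ C'_i.
P'[1]: 03 ⊕ C3 ⊕ 8F = 4F.
P'[2]: 57 ⊕ 96 ⊕ 94 = 55.
P'[3]: FE ⊕ 3C ⊕ 03 = C1.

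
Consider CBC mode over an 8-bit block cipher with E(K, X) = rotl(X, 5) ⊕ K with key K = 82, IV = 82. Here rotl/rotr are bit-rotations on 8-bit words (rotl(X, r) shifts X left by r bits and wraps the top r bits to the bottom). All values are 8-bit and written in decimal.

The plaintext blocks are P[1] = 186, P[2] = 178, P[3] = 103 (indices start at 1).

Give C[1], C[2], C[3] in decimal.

C[1] = 79, C[2] = 237, C[3] = 3

CBC encryption: C_i = E(K, P_i ⊕ C_{i−1}), with C_{0} = IV.
C[1]: P[1] ⊕ 82 = 232; E(K, 232) = 79.
C[2]: P[2] ⊕ 79 = 253; E(K, 253) = 237.
C[3]: P[3] ⊕ 237 = 138; E(K, 138) = 3.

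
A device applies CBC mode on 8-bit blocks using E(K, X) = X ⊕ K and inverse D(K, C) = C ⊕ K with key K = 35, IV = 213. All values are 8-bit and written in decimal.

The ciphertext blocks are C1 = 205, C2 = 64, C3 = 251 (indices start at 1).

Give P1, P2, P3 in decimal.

P1 = 59, P2 = 174, P3 = 152

CBC decryption: P_i = D(K, C_i) ⊕ C_{i−1}, with C_{0} = IV.
P1: D(K, 205) = 238; 238 ⊕ 213 = 59.
P2: D(K, 64) = 99; 99 ⊕ 205 = 174.
P3: D(K, 251) = 216; 216 ⊕ 64 = 152.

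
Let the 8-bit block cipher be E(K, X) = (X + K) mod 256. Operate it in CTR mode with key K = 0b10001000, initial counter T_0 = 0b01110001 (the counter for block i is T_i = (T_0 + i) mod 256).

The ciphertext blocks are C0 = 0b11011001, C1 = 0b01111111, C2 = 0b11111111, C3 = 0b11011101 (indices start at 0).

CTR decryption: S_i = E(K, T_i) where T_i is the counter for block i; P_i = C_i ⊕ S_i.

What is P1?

P1: T = 0b01110010, S = E(K, T) = 0b11111010; 0b01111111 ⊕ 0b11111010 = 0b10000101.

P1 = 0b10000101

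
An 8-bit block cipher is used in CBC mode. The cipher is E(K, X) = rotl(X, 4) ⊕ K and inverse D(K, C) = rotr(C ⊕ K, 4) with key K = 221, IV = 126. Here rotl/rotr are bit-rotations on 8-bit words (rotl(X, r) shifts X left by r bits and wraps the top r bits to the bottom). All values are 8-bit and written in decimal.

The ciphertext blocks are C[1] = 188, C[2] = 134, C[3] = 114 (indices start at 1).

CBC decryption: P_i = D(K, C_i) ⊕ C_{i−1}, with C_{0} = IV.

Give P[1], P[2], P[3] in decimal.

P[1] = 104, P[2] = 9, P[3] = 124

P[1]: D(K, 188) = 22; 22 ⊕ 126 = 104.
P[2]: D(K, 134) = 181; 181 ⊕ 188 = 9.
P[3]: D(K, 114) = 250; 250 ⊕ 134 = 124.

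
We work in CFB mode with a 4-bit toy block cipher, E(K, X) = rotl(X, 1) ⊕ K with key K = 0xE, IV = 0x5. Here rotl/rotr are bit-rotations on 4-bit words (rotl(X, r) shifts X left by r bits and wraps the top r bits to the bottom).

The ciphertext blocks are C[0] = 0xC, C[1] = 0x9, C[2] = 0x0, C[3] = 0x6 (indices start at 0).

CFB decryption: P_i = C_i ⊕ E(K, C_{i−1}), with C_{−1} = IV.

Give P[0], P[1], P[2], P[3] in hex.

P[0]: E(K, 0x5) = 0x4; 0xC ⊕ 0x4 = 0x8.
P[1]: E(K, 0xC) = 0x7; 0x9 ⊕ 0x7 = 0xE.
P[2]: E(K, 0x9) = 0xD; 0x0 ⊕ 0xD = 0xD.
P[3]: E(K, 0x0) = 0xE; 0x6 ⊕ 0xE = 0x8.

P[0] = 0x8, P[1] = 0xE, P[2] = 0xD, P[3] = 0x8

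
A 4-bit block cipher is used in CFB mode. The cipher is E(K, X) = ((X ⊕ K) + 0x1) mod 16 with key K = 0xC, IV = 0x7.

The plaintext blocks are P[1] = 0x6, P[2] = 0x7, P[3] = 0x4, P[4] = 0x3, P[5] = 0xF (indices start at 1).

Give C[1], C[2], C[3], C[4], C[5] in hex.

C[1] = 0xA, C[2] = 0x0, C[3] = 0x9, C[4] = 0x5, C[5] = 0x5

CFB encryption: C_i = P_i ⊕ E(K, C_{i−1}), with C_{0} = IV.
C[1]: E(K, 0x7) = 0xC; 0x6 ⊕ 0xC = 0xA.
C[2]: E(K, 0xA) = 0x7; 0x7 ⊕ 0x7 = 0x0.
C[3]: E(K, 0x0) = 0xD; 0x4 ⊕ 0xD = 0x9.
C[4]: E(K, 0x9) = 0x6; 0x3 ⊕ 0x6 = 0x5.
C[5]: E(K, 0x5) = 0xA; 0xF ⊕ 0xA = 0x5.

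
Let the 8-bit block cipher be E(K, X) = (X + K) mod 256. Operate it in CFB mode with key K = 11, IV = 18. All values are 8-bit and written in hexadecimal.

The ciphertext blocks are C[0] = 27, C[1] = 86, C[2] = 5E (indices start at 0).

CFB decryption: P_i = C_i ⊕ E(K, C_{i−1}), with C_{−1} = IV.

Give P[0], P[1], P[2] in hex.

P[0]: E(K, 18) = 29; 27 ⊕ 29 = 0E.
P[1]: E(K, 27) = 38; 86 ⊕ 38 = BE.
P[2]: E(K, 86) = 97; 5E ⊕ 97 = C9.

P[0] = 0E, P[1] = BE, P[2] = C9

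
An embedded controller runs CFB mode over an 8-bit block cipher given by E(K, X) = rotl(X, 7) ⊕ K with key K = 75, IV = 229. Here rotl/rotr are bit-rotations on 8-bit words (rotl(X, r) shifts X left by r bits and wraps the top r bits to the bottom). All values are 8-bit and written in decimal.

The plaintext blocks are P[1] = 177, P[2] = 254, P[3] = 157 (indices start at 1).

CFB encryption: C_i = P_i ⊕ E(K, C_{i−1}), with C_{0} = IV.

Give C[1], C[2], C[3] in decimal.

C[1] = 8, C[2] = 177, C[3] = 14

C[1]: E(K, 229) = 185; 177 ⊕ 185 = 8.
C[2]: E(K, 8) = 79; 254 ⊕ 79 = 177.
C[3]: E(K, 177) = 147; 157 ⊕ 147 = 14.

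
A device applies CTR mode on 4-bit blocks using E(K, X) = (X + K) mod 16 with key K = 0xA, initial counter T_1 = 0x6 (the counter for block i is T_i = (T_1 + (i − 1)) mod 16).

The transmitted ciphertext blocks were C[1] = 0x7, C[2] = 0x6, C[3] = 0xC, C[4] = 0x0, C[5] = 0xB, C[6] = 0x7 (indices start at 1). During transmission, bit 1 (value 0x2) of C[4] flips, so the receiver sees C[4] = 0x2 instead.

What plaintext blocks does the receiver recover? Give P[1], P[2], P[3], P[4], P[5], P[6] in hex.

CTR decryption: S_i = E(K, T_i) where T_i is the counter for block i; P_i = C_i ⊕ S_i.
Only C[4] changed, to 0x2. In CTR, a change in C_i flips the same bit in P_i only; the keystream is unaffected. Decrypting the received ciphertext:
P[1]: T = 0x6, S = E(K, T) = 0x0; 0x7 ⊕ 0x0 = 0x7.
P[2]: T = 0x7, S = E(K, T) = 0x1; 0x6 ⊕ 0x1 = 0x7.
P[3]: T = 0x8, S = E(K, T) = 0x2; 0xC ⊕ 0x2 = 0xE.
P[4]: T = 0x9, S = E(K, T) = 0x3; 0x2 ⊕ 0x3 = 0x1.
P[5]: T = 0xA, S = E(K, T) = 0x4; 0xB ⊕ 0x4 = 0xF.
P[6]: T = 0xB, S = E(K, T) = 0x5; 0x7 ⊕ 0x5 = 0x2.
Blocks that differ from the original plaintext: P[4].

P[1] = 0x7, P[2] = 0x7, P[3] = 0xE, P[4] = 0x1, P[5] = 0xF, P[6] = 0x2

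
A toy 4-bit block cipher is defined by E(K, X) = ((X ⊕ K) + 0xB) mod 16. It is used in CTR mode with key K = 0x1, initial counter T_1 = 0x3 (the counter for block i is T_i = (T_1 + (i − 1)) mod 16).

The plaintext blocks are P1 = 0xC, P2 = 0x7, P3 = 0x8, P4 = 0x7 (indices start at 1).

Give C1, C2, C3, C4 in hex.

C1 = 0x1, C2 = 0x7, C3 = 0x7, C4 = 0x5

CTR encryption: S_i = E(K, T_i) where T_i is the counter for block i; C_i = P_i ⊕ S_i.
C1: T = 0x3, S = E(K, T) = 0xD; 0xC ⊕ 0xD = 0x1.
C2: T = 0x4, S = E(K, T) = 0x0; 0x7 ⊕ 0x0 = 0x7.
C3: T = 0x5, S = E(K, T) = 0xF; 0x8 ⊕ 0xF = 0x7.
C4: T = 0x6, S = E(K, T) = 0x2; 0x7 ⊕ 0x2 = 0x5.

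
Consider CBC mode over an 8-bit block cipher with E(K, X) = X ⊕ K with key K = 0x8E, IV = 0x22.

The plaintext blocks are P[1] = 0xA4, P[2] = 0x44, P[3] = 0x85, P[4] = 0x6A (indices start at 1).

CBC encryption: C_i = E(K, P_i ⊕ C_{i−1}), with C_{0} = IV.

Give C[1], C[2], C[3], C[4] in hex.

C[1]: P[1] ⊕ 0x22 = 0x86; E(K, 0x86) = 0x08.
C[2]: P[2] ⊕ 0x08 = 0x4C; E(K, 0x4C) = 0xC2.
C[3]: P[3] ⊕ 0xC2 = 0x47; E(K, 0x47) = 0xC9.
C[4]: P[4] ⊕ 0xC9 = 0xA3; E(K, 0xA3) = 0x2D.

C[1] = 0x08, C[2] = 0xC2, C[3] = 0xC9, C[4] = 0x2D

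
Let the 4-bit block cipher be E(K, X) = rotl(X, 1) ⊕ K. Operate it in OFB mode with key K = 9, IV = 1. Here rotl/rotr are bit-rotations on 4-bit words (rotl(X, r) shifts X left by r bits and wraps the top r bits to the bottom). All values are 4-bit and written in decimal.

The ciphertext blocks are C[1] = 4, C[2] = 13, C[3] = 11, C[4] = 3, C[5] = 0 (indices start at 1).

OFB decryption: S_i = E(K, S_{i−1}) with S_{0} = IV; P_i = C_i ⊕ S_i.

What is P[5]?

P[1]: S = E(K, 1) = 11; 4 ⊕ 11 = 15.
P[2]: S = E(K, 11) = 14; 13 ⊕ 14 = 3.
P[3]: S = E(K, 14) = 4; 11 ⊕ 4 = 15.
P[4]: S = E(K, 4) = 1; 3 ⊕ 1 = 2.
P[5]: S = E(K, 1) = 11; 0 ⊕ 11 = 11.

P[5] = 11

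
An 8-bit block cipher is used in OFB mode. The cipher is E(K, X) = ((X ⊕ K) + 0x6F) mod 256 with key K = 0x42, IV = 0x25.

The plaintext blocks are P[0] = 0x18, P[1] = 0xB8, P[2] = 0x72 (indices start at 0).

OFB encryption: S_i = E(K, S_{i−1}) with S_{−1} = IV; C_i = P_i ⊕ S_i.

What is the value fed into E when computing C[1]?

C[0]: S = E(K, 0x25) = 0xD6; 0x18 ⊕ 0xD6 = 0xCE.
C[1]: S = E(K, 0xD6) = 0x03; 0xB8 ⊕ 0x03 = 0xBB.
So the input to E for block [1] is 0xD6.

0xD6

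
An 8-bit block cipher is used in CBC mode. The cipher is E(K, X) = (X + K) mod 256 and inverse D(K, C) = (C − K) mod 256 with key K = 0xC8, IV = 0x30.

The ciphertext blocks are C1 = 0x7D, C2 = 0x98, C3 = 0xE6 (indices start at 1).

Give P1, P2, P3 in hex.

P1 = 0x85, P2 = 0xAD, P3 = 0x86

CBC decryption: P_i = D(K, C_i) ⊕ C_{i−1}, with C_{0} = IV.
P1: D(K, 0x7D) = 0xB5; 0xB5 ⊕ 0x30 = 0x85.
P2: D(K, 0x98) = 0xD0; 0xD0 ⊕ 0x7D = 0xAD.
P3: D(K, 0xE6) = 0x1E; 0x1E ⊕ 0x98 = 0x86.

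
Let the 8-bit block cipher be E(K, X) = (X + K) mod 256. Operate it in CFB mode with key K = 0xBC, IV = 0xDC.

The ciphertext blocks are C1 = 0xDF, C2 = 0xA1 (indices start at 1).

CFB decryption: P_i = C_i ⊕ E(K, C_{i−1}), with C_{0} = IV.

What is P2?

P2 = 0x3A

P2: E(K, 0xDF) = 0x9B; 0xA1 ⊕ 0x9B = 0x3A.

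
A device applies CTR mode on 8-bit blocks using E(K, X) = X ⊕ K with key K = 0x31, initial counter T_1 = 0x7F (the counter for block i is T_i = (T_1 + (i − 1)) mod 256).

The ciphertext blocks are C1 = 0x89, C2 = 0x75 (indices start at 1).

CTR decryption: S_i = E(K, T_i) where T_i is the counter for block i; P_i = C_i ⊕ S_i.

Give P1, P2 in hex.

P1 = 0xC7, P2 = 0xC4

P1: T = 0x7F, S = E(K, T) = 0x4E; 0x89 ⊕ 0x4E = 0xC7.
P2: T = 0x80, S = E(K, T) = 0xB1; 0x75 ⊕ 0xB1 = 0xC4.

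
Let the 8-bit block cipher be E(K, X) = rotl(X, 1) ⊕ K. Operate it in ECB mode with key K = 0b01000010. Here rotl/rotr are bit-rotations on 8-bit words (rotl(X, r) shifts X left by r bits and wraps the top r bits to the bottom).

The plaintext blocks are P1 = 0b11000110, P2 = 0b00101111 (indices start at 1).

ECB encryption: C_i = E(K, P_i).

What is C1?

C1 = 0b11001111

C1: E(K, 0b11000110) = 0b11001111.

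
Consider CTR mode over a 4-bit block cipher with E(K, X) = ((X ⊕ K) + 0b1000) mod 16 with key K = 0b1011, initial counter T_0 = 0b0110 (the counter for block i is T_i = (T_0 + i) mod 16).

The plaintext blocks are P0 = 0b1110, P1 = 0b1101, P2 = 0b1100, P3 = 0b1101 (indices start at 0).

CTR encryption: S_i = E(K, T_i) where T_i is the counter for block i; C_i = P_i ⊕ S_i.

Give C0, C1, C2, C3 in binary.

C0: T = 0b0110, S = E(K, T) = 0b0101; 0b1110 ⊕ 0b0101 = 0b1011.
C1: T = 0b0111, S = E(K, T) = 0b0100; 0b1101 ⊕ 0b0100 = 0b1001.
C2: T = 0b1000, S = E(K, T) = 0b1011; 0b1100 ⊕ 0b1011 = 0b0111.
C3: T = 0b1001, S = E(K, T) = 0b1010; 0b1101 ⊕ 0b1010 = 0b0111.

C0 = 0b1011, C1 = 0b1001, C2 = 0b0111, C3 = 0b0111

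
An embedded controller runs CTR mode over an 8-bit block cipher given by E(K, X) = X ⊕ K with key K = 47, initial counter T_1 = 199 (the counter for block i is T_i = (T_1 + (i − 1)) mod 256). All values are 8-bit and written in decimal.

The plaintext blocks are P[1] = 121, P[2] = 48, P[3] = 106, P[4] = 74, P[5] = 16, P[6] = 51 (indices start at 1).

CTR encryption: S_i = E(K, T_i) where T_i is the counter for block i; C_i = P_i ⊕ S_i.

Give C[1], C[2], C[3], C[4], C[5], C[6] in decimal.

C[1]: T = 199, S = E(K, T) = 232; 121 ⊕ 232 = 145.
C[2]: T = 200, S = E(K, T) = 231; 48 ⊕ 231 = 215.
C[3]: T = 201, S = E(K, T) = 230; 106 ⊕ 230 = 140.
C[4]: T = 202, S = E(K, T) = 229; 74 ⊕ 229 = 175.
C[5]: T = 203, S = E(K, T) = 228; 16 ⊕ 228 = 244.
C[6]: T = 204, S = E(K, T) = 227; 51 ⊕ 227 = 208.

C[1] = 145, C[2] = 215, C[3] = 140, C[4] = 175, C[5] = 244, C[6] = 208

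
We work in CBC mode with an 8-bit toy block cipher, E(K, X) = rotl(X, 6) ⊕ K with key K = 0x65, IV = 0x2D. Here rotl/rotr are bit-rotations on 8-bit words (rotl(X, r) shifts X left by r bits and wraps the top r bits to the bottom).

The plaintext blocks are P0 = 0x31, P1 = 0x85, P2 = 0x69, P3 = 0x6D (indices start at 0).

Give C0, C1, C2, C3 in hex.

C0 = 0x62, C1 = 0x9C, C2 = 0x18, C3 = 0x38

CBC encryption: C_i = E(K, P_i ⊕ C_{i−1}), with C_{−1} = IV.
C0: P0 ⊕ 0x2D = 0x1C; E(K, 0x1C) = 0x62.
C1: P1 ⊕ 0x62 = 0xE7; E(K, 0xE7) = 0x9C.
C2: P2 ⊕ 0x9C = 0xF5; E(K, 0xF5) = 0x18.
C3: P3 ⊕ 0x18 = 0x75; E(K, 0x75) = 0x38.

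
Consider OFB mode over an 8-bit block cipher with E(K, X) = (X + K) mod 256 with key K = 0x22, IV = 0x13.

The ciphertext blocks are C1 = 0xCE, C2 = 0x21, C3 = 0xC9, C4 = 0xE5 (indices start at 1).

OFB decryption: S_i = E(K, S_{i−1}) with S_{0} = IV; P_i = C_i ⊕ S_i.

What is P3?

P1: S = E(K, 0x13) = 0x35; 0xCE ⊕ 0x35 = 0xFB.
P2: S = E(K, 0x35) = 0x57; 0x21 ⊕ 0x57 = 0x76.
P3: S = E(K, 0x57) = 0x79; 0xC9 ⊕ 0x79 = 0xB0.

P3 = 0xB0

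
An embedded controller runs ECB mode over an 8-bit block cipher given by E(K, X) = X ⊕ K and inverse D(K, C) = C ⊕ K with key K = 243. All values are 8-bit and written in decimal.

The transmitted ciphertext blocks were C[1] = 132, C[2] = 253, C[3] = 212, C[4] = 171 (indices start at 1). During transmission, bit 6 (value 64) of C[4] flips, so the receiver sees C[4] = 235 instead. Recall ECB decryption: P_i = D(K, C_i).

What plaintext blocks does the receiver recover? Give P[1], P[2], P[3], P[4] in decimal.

P[1] = 119, P[2] = 14, P[3] = 39, P[4] = 24

Only C[4] changed, to 235. In ECB, a change in C_i affects only P_i. Decrypting the received ciphertext:
P[1]: D(K, 132) = 119.
P[2]: D(K, 253) = 14.
P[3]: D(K, 212) = 39.
P[4]: D(K, 235) = 24.
Blocks that differ from the original plaintext: P[4].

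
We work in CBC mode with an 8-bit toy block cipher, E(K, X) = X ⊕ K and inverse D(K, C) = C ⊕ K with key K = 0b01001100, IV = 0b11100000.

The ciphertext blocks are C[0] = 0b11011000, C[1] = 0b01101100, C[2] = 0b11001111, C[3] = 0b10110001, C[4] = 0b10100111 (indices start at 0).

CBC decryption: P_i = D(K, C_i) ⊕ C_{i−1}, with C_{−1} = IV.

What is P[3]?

P[3] = 0b00110010

P[3]: D(K, 0b10110001) = 0b11111101; 0b11111101 ⊕ 0b11001111 = 0b00110010.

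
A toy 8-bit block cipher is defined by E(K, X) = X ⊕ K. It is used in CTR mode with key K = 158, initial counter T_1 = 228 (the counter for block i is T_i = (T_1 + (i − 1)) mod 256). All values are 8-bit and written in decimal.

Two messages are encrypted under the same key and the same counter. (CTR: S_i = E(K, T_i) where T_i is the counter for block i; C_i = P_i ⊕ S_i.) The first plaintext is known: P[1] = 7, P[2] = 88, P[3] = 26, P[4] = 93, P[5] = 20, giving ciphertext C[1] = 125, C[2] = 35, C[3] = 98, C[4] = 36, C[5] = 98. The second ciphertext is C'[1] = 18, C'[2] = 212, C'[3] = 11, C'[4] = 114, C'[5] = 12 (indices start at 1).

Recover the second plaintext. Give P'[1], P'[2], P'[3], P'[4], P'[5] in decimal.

P'[1] = 104, P'[2] = 175, P'[3] = 115, P'[4] = 11, P'[5] = 122

In CTR with a reused counter, both messages share the same keystream S_i, so C_i ⊕ C'_i = P_i ⊕ P'_i and thus P'_i = P_i ⊕ C_i ⊕ C'_i.
P'[1]: 7 ⊕ 125 ⊕ 18 = 104.
P'[2]: 88 ⊕ 35 ⊕ 212 = 175.
P'[3]: 26 ⊕ 98 ⊕ 11 = 115.
P'[4]: 93 ⊕ 36 ⊕ 114 = 11.
P'[5]: 20 ⊕ 98 ⊕ 12 = 122.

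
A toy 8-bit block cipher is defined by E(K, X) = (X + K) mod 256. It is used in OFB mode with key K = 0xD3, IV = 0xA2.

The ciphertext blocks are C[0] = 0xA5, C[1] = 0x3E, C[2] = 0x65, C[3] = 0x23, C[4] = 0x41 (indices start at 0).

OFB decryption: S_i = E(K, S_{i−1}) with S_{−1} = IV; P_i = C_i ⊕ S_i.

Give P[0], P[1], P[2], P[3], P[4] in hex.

P[0] = 0xD0, P[1] = 0x76, P[2] = 0x7E, P[3] = 0xCD, P[4] = 0x80

P[0]: S = E(K, 0xA2) = 0x75; 0xA5 ⊕ 0x75 = 0xD0.
P[1]: S = E(K, 0x75) = 0x48; 0x3E ⊕ 0x48 = 0x76.
P[2]: S = E(K, 0x48) = 0x1B; 0x65 ⊕ 0x1B = 0x7E.
P[3]: S = E(K, 0x1B) = 0xEE; 0x23 ⊕ 0xEE = 0xCD.
P[4]: S = E(K, 0xEE) = 0xC1; 0x41 ⊕ 0xC1 = 0x80.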